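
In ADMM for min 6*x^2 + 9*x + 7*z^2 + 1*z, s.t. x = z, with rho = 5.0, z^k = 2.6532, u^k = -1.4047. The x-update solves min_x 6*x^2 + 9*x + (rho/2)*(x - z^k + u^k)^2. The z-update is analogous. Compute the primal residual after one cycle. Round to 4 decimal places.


ADMM iteration with rho = 5.0, z^k = 2.6532, u^k = -1.4047
Step 1: x-update.
Minimize 6*x^2 + 9*x + (5.0/2)*(x - 2.6532 - 1.4047)^2
FOC: (2*6 + 5.0)*x = -9 + 5.0*(2.6532 + 1.4047)
x^{k+1} = 0.6641
Step 2: z-update.
Minimize 7*z^2 + 1*z + (5.0/2)*(0.6641 - z - 1.4047)^2
FOC: (2*7 + 5.0)*z = -1 + 5.0*(0.6641 - 1.4047)
z^{k+1} = -0.2475
Step 3: u-update.
u^{k+1} = -1.4047 + 0.6641 + 0.2475 = -0.4931
Step 4: Primal residual = |0.6641 + 0.2475| = 0.9116


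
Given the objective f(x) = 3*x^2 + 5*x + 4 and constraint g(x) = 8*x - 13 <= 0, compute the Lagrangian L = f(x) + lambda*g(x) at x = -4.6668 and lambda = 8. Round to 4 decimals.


Step 1: Evaluate f(x).
f(-4.6668) = 3*(-4.6668)^2 + 5*(-4.6668) + 4 = 46.0031
Step 2: Evaluate g(x).
g(-4.6668) = 8*-4.6668 - 13 = -50.3344
Step 3: Compute Lagrangian.
L = 46.0031 + 8*-50.3344 = -356.6721


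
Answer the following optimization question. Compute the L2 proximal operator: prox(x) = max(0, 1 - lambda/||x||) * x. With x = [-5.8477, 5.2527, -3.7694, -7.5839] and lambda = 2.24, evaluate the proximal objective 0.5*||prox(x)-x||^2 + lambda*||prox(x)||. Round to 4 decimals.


Step 1: Compute ||x||.
||x|| = 11.5547
Step 2: Compute scaling factor.
scale = max(0, 1 - 2.24/11.5547) = 0.8061
Step 3: prox(x) = [-4.7141, 4.2344, -3.0387, -6.1137]
||prox(x)|| = 9.3147
Step 4: Proximal objective.
0.5*||prox-x||^2 = 2.5088
lambda*||prox|| = 20.8649
Total = 23.3737


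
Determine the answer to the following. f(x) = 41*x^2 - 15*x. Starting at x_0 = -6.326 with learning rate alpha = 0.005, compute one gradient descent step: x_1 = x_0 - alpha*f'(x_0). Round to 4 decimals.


We compute the gradient at x_0 and apply the update.
f'(x) = 82*x - 15
f'(-6.326) = 82*-6.326 - 15 = -533.732
x_1 = -6.326 - 0.005*-533.732 = -3.6573


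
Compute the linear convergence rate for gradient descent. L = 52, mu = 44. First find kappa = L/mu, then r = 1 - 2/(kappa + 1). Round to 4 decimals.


Step 1: Compute the condition number.
kappa = L/mu = 52/44 = 1.1818
Step 2: Compute the convergence rate.
r = 1 - 2/(kappa + 1) = 1 - 2*mu/(L + mu) = (L - mu)/(L + mu) = 8/96 = 0.0833


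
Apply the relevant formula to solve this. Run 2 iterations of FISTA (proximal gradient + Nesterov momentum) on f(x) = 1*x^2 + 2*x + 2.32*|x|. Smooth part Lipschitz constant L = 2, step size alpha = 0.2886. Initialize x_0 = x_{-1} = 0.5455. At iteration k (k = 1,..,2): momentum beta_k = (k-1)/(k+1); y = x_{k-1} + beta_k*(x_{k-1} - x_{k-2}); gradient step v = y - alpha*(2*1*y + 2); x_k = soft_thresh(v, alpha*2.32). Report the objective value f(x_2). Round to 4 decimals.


FISTA on f(x) = 1*x^2 + 2*x + 2.32*|x|
L = 2, alpha = 0.2886
Iteration 1: beta = 0.0, y = 0.5455 + 0.0*(0.5455 - 0.5455) = 0.5455
  grad(y) = 3.091, v = y - alpha*grad = -0.3466
  prox(v) = soft_thresh(-0.3466, 0.6696) = 0.0
Iteration 2: beta = 0.3333, y = 0.0 + 0.3333*(0.0 - 0.5455) = -0.1818
  grad(y) = 1.6363, v = y - alpha*grad = -0.6541
  prox(v) = soft_thresh(-0.6541, 0.6696) = 0.0
f(x_2) = 1*0.0^2 + 2*0.0 + 2.32*|0.0| = 0.0


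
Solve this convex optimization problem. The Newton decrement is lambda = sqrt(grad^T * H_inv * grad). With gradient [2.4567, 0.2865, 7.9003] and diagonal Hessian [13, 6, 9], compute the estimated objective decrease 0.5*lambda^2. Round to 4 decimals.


Step 1: H is diagonal, so H^(-1) * g = [0.189, 0.0478, 0.8778].
Step 2: g^T H^(-1) g = sum_i g_i^2 / H_ii
  = (2.4567)^2/13 + (0.2865)^2/6 + (7.9003)^2/9
  = 0.4643 + 0.0137 + 6.935 = 7.4129
Step 3: Objective decrease = 0.5 * g^T H^(-1) g = 3.7065


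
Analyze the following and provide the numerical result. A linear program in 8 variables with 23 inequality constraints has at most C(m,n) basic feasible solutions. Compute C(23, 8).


Each vertex corresponds to some choice of n active constraints out of m, so the number of vertices is at most C(m, n) = m! / (n!(m-n)!).
m = 23, n = 8
Numerator: 23 * 22 * 21 * 20 * 19 * 18 * 17 * 16
Denominator: 8! = 40320
C(23, 8) = 490314


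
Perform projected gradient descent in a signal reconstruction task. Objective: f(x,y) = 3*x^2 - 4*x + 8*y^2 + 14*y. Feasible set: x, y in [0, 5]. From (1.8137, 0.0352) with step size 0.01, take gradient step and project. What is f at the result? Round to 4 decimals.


Step 1: Compute gradient at (1.8137, 0.0352).
grad_x = 2*3*1.8137 - 4 = 6.8822
grad_y = 2*8*0.0352 + 14 = 14.5632
Step 2: Gradient step.
x_raw = 1.8137 - 0.01*6.8822 = 1.7449
y_raw = 0.0352 - 0.01*14.5632 = -0.1104
Step 3: Project onto [0, 5].
x_proj = clip(1.7449) = 1.7449
y_proj = clip(-0.1104) = 0.0
Step 4: Evaluate f.
f(1.7449, 0.0) = 2.1543


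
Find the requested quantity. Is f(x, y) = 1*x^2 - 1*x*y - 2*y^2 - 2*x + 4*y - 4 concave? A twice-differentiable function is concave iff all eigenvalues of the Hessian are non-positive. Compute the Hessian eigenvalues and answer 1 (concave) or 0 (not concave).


The Hessian of f(x,y) = 1*x^2 - 1*x*y - 2*y^2 - 2*x + 4*y - 4 is:
H = [[2, -1], [-1, -4]]
Trace = 2 - 4 = -2
Determinant = 2*-4 - (-1)^2 = -9
Discriminant = (-2)^2 - 4*-9 = 40.0
Eigenvalues: lambda_1 = -4.1623, lambda_2 = 2.1623
The function is not concave.

0


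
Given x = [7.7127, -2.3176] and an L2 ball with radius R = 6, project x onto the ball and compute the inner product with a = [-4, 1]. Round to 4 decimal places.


Step 1: Compute ||x|| (intermediates to 6 decimals).
||x|| = sqrt(7.7127^2 + (-2.3176)^2) = 8.053385
Step 2: Project.
Since ||x|| > R, scale = R/||x|| = 6/8.053385 = 0.745028, proj(x) = scale * x
proj(x) = [5.746177, -1.726677]
Step 3: Dot product.
a^T * proj(x) = -4*5.746177 + 1*(-1.726677) = -24.7114


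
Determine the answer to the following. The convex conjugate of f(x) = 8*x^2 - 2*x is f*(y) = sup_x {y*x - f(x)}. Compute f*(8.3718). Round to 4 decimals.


f*(y) = sup_x {y*x - a*x^2 - b*x} = sup_x {(y-b)*x - a*x^2}
FOC: (y - b) - 2a*x = 0 => x* = (y - b)/(2a)
x* = (8.3718 + 2)/(2*8) = 0.6482
f*(8.3718) = (y-b)^2/(4a) = (8.3718 + 2)^2/(4*8)
= 107.5742/32 = 3.3617


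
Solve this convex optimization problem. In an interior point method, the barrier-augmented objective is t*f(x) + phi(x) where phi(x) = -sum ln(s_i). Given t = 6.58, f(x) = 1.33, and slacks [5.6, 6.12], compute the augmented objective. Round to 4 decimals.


Step 1: Compute log-barrier.
ln values: [1.7228, 1.8116]
phi = -(1.7228 + 1.8116) = -3.5343
Step 2: Compute augmented objective.
t*f(x) = 6.58*1.33 = 8.7514
Total = 8.7514 - 3.5343 = 5.2171


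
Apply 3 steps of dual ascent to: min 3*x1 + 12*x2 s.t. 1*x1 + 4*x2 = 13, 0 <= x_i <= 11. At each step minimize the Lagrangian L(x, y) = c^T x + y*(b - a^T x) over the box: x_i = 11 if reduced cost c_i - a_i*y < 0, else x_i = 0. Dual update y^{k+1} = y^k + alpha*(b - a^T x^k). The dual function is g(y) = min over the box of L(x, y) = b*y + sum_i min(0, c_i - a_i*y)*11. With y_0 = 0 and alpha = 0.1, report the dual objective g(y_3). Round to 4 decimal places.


Dual ascent for LP: min 3*x1 + 12*x2, 1*x1 + 4*x2 = 13, 0 <= x_i <= 11
Step 1: y^k = 0.0, reduced costs: (3.0, 12.0)
  x^k = (0.0, 0.0), subgradient = b - a^T x = 13.0
  y^{k+1} = 0.0 + 0.1*13.0 = 1.3
Step 2: y^k = 1.3, reduced costs: (1.7, 6.8)
  x^k = (0.0, 0.0), subgradient = b - a^T x = 13.0
  y^{k+1} = 1.3 + 0.1*13.0 = 2.6
Step 3: y^k = 2.6, reduced costs: (0.4, 1.6)
  x^k = (0.0, 0.0), subgradient = b - a^T x = 13.0
  y^{k+1} = 2.6 + 0.1*13.0 = 3.9
Dual objective at y_3 = 3.9: reduced costs (-0.9, -3.6), box minimizer x = (11.0, 11.0)
g(y_3) = b*y + (c1 - a1*y)*x1 + (c2 - a2*y)*x2 = 13*3.9 + (-0.9)*11.0 + (-3.6)*11.0 = 50.7 - 9.9 - 39.6 = 1.2


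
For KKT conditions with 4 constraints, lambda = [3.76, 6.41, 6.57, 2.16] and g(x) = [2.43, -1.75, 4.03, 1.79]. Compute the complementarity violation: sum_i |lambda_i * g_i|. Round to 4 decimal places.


KKT complementary slackness check:
lambda_1 * g_1 = 3.76 * 2.43 = 9.1368
lambda_2 * g_2 = 6.41 * -1.75 = -11.2175
lambda_3 * g_3 = 6.57 * 4.03 = 26.4771
lambda_4 * g_4 = 2.16 * 1.79 = 3.8664
Total violation = 9.1368 + 11.2175 + 26.4771 + 3.8664 = 50.6978


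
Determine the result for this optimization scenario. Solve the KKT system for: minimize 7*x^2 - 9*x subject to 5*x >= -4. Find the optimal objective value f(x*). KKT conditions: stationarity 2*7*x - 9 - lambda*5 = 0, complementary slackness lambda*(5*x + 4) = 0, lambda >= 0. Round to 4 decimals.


Step 1: Try lambda = 0 (constraint inactive).
Stationarity: 2*7*x - 9 = 0
x* = 9/(2*7) = 9/14 = 0.6429 (rounded; the exact value 9/14 is used below)
Check constraint: 5*0.6429 = 3.2145 >= -4 -- satisfied.
Step 2: Compute optimal value.
f(x*) = 7*(9/14)^2 - 9*(9/14) = -2.8929


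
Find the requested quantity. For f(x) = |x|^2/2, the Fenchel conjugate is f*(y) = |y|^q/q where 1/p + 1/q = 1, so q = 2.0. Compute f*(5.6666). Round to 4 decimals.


The conjugate exponent q satisfies 1/p + 1/q = 1.
p = 2, so q = 2/(2 - 1) = 2.0
|y|^q = 5.6666^2.0 = 32.1104
f*(5.6666) = 32.1104 / 2.0 = 16.0552


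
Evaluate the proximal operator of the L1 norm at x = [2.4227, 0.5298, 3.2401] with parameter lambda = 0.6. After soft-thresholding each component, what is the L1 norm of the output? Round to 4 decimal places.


Soft-thresholding with lambda = 0.6:
prox(2.4227) = sign(2.4227)*max(|2.4227| - 0.6, 0) = 1.8227
prox(0.5298) = sign(0.5298)*max(|0.5298| - 0.6, 0) = 0.0
prox(3.2401) = sign(3.2401)*max(|3.2401| - 0.6, 0) = 2.6401
prox(x) = [1.8227, 0.0, 2.6401]
||prox(x)||_1 = 1.8227 + 0.0 + 2.6401 = 4.4628


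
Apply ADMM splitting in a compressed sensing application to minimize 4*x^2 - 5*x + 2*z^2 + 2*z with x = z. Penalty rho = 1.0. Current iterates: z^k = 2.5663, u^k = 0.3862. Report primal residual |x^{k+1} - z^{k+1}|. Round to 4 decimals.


ADMM iteration with rho = 1.0, z^k = 2.5663, u^k = 0.3862
Step 1: x-update.
Minimize 4*x^2 - 5*x + (1.0/2)*(x - 2.5663 + 0.3862)^2
FOC: (2*4 + 1.0)*x = 5 + 1.0*(2.5663 - 0.3862)
x^{k+1} = 0.7978
Step 2: z-update.
Minimize 2*z^2 + 2*z + (1.0/2)*(0.7978 - z + 0.3862)^2
FOC: (2*2 + 1.0)*z = -2 + 1.0*(0.7978 + 0.3862)
z^{k+1} = -0.1632
Step 3: u-update.
u^{k+1} = 0.3862 + 0.7978 + 0.1632 = 1.3472
Step 4: Primal residual = |0.7978 + 0.1632| = 0.961


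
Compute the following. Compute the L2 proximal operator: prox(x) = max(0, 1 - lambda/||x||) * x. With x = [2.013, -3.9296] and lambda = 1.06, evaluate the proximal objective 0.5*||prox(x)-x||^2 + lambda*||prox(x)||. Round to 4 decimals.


Step 1: Compute ||x||.
||x|| = 4.4152
Step 2: Compute scaling factor.
scale = max(0, 1 - 1.06/4.4152) = 0.7599
Step 3: prox(x) = [1.5297, -2.9862]
||prox(x)|| = 3.3552
Step 4: Proximal objective.
0.5*||prox-x||^2 = 0.5618
lambda*||prox|| = 3.5565
Total = 4.1183


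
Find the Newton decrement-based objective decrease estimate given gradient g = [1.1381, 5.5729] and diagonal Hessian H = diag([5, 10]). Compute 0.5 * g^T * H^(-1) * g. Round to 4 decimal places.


Step 1: H is diagonal, so H^(-1) * g = [0.2276, 0.5573].
Step 2: g^T H^(-1) g = sum_i g_i^2 / H_ii
  = (1.1381)^2/5 + (5.5729)^2/10
  = 0.2591 + 3.1057 = 3.3648
Step 3: Objective decrease = 0.5 * g^T H^(-1) g = 1.6824


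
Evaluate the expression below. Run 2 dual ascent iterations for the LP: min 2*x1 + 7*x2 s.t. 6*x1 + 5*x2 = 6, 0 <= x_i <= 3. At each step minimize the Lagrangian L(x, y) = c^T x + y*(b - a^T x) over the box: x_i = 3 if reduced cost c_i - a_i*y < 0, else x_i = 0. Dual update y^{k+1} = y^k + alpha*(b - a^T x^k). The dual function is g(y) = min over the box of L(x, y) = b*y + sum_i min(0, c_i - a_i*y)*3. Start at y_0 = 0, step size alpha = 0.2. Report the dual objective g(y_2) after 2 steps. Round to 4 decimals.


Dual ascent for LP: min 2*x1 + 7*x2, 6*x1 + 5*x2 = 6, 0 <= x_i <= 3
Step 1: y^k = 0.0, reduced costs: (2.0, 7.0)
  x^k = (0.0, 0.0), subgradient = b - a^T x = 6.0
  y^{k+1} = 0.0 + 0.2*6.0 = 1.2
Step 2: y^k = 1.2, reduced costs: (-5.2, 1.0)
  x^k = (3.0, 0.0), subgradient = b - a^T x = -12.0
  y^{k+1} = 1.2 + 0.2*-12.0 = -1.2
Dual objective at y_2 = -1.2: reduced costs (9.2, 13.0), box minimizer x = (0.0, 0.0)
g(y_2) = b*y + (c1 - a1*y)*x1 + (c2 - a2*y)*x2 = 6*(-1.2) + 9.2*0.0 + 13.0*0.0 = -7.2 + 0.0 + 0.0 = -7.2


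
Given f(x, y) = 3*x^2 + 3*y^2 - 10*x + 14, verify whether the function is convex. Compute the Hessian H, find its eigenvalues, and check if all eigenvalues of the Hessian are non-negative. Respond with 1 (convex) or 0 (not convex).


The Hessian of f(x,y) = 3*x^2 + 3*y^2 - 10*x + 14 is:
H = [[6, 0], [0, 6]]
Trace = 6 + 6 = 12
Determinant = 6*6 - (0)^2 = 36
Discriminant = (12)^2 - 4*36 = 0.0
Eigenvalues: lambda_1 = 6.0, lambda_2 = 6.0
The function is convex.

1


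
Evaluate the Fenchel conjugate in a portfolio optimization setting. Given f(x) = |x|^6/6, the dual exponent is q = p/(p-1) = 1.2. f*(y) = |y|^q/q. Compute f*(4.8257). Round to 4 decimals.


The conjugate exponent q satisfies 1/p + 1/q = 1.
p = 6, so q = 6/(6 - 1) = 1.2
|y|^q = 4.8257^1.2 = 6.6111
f*(4.8257) = 6.6111 / 1.2 = 5.5092


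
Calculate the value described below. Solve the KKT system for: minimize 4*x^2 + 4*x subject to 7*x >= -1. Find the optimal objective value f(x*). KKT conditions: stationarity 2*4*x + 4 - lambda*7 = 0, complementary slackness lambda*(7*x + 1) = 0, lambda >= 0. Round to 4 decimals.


Step 1: Try lambda = 0 (constraint inactive).
x_unc = -4/(2*4) = -0.5
Check: 7*-0.5 = -3.5 < -1 -- violated!
Step 2: Constraint must be active: 7*x = -1
x* = -1/7 = -0.1429 (rounded; the exact value -1/7 is used below)
lambda = (2*4*(-1/7) + 4)/7 = 0.4082
Step 3: Compute optimal value.
f(x*) = 4*(-1/7)^2 + 4*(-1/7) = -0.4898


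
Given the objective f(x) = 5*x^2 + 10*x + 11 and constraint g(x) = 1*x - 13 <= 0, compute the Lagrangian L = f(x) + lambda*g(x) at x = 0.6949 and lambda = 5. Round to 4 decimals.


Step 1: Evaluate f(x).
f(0.6949) = 5*0.6949^2 + 10*0.6949 + 11 = 20.3634
Step 2: Evaluate g(x).
g(0.6949) = 1*0.6949 - 13 = -12.3051
Step 3: Compute Lagrangian.
L = 20.3634 + 5*-12.3051 = -41.1621


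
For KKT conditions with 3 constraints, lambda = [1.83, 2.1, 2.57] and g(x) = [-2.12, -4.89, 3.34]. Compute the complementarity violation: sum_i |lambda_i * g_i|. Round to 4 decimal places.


KKT complementary slackness check:
lambda_1 * g_1 = 1.83 * -2.12 = -3.8796
lambda_2 * g_2 = 2.1 * -4.89 = -10.269
lambda_3 * g_3 = 2.57 * 3.34 = 8.5838
Total violation = 3.8796 + 10.269 + 8.5838 = 22.7324


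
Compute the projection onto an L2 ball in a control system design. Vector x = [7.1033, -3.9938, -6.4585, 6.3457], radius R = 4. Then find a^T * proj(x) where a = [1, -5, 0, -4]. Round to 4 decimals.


Step 1: Compute ||x|| (intermediates to 6 decimals).
||x|| = sqrt(7.1033^2 + (-3.9938)^2 + (-6.4585)^2 + 6.3457^2) = 12.181438
Step 2: Project.
Since ||x|| > R, scale = R/||x|| = 4/12.181438 = 0.328368, proj(x) = scale * x
proj(x) = [2.332496, -1.311436, -2.120765, 2.083725]
Step 3: Dot product.
a^T * proj(x) = 1*2.332496 - 5*(-1.311436) + 0*(-2.120765) - 4*2.083725 = 0.5548


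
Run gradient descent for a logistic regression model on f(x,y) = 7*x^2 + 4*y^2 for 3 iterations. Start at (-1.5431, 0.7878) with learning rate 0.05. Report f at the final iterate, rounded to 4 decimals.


Gradient descent on f(x,y) = 7*x^2 + 4*y^2.
Starting point: (-1.5431, 0.7878), alpha = 0.05
Step 1: grad_x = 2*7*-1.5431 = -21.6034, grad_y = 2*4*0.7878 = 6.3024
  x_1 = -1.5431 - 0.05*-21.6034 = -0.4629
  y_1 = 0.7878 - 0.05*6.3024 = 0.4727
Step 2: grad_x = 2*7*-0.4629 = -6.481, grad_y = 2*4*0.4727 = 3.7814
  x_2 = -0.4629 - 0.05*-6.481 = -0.1389
  y_2 = 0.4727 - 0.05*3.7814 = 0.2836
Step 3: grad_x = 2*7*-0.1389 = -1.9443, grad_y = 2*4*0.2836 = 2.2689
  x_3 = -0.1389 - 0.05*-1.9443 = -0.0417
  y_3 = 0.2836 - 0.05*2.2689 = 0.1702
f(-0.0417, 0.1702) = 7*(-0.0417)^2 + 4*0.1702^2 = 0.128


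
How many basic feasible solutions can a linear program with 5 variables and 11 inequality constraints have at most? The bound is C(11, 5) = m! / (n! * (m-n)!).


Each vertex corresponds to some choice of n active constraints out of m, so the number of vertices is at most C(m, n) = m! / (n!(m-n)!).
m = 11, n = 5
Numerator: 11 * 10 * 9 * 8 * 7
Denominator: 5! = 120
C(11, 5) = 462


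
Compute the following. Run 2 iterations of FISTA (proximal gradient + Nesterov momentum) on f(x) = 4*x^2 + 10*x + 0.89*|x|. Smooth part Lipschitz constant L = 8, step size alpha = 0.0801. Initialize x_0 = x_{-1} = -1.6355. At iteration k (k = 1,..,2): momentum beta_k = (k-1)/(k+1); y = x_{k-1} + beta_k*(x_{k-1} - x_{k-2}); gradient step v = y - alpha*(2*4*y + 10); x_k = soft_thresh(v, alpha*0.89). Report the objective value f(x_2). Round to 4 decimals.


FISTA on f(x) = 4*x^2 + 10*x + 0.89*|x|
L = 8, alpha = 0.0801
Iteration 1: beta = 0.0, y = -1.6355 + 0.0*(-1.6355 + 1.6355) = -1.6355
  grad(y) = -3.084, v = y - alpha*grad = -1.3885
  prox(v) = soft_thresh(-1.3885, 0.0713) = -1.3172
Iteration 2: beta = 0.3333, y = -1.3172 + 0.3333*(-1.3172 + 1.6355) = -1.2111
  grad(y) = 0.3114, v = y - alpha*grad = -1.236
  prox(v) = soft_thresh(-1.236, 0.0713) = -1.1647
f(x_2) = 4*(-1.1647)^2 + 10*(-1.1647) + 0.89*|-1.1647| = -5.1843


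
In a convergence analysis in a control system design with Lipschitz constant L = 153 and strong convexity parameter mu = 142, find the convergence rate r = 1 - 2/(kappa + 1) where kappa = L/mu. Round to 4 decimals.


Step 1: Compute the condition number.
kappa = L/mu = 153/142 = 1.0775
Step 2: Compute the convergence rate.
r = 1 - 2/(kappa + 1) = 1 - 2*mu/(L + mu) = (L - mu)/(L + mu) = 11/295 = 0.0373


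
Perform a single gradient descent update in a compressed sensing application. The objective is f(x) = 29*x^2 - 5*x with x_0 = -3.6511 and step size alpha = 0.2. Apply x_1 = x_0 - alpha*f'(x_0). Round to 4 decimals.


We compute the gradient at x_0 and apply the update.
f'(x) = 58*x - 5
f'(-3.6511) = 58*-3.6511 - 5 = -216.7638
x_1 = -3.6511 - 0.2*-216.7638 = 39.7017


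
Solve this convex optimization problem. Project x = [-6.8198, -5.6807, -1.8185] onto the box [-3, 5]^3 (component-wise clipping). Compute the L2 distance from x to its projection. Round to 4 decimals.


Project each component onto [-3, 5].
clip(-6.8198) = -3.0, clip(-5.6807) = -3.0, clip(-1.8185) = -1.8185
Projection = [-3.0, -3.0, -1.8185]
Squared diffs: [14.5909, 7.1862, 0.0]
Distance = sqrt(21.7771) = 4.6666


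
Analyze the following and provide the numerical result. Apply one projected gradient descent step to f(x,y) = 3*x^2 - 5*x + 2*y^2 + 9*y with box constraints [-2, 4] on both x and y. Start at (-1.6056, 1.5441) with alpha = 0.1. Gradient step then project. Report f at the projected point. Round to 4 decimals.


Step 1: Compute gradient at (-1.6056, 1.5441).
grad_x = 2*3*-1.6056 - 5 = -14.6336
grad_y = 2*2*1.5441 + 9 = 15.1764
Step 2: Gradient step.
x_raw = -1.6056 - 0.1*-14.6336 = -0.1422
y_raw = 1.5441 - 0.1*15.1764 = 0.0265
Step 3: Project onto [-2, 4].
x_proj = clip(-0.1422) = -0.1422
y_proj = clip(0.0265) = 0.0265
Step 4: Evaluate f.
f(-0.1422, 0.0265) = 1.0114


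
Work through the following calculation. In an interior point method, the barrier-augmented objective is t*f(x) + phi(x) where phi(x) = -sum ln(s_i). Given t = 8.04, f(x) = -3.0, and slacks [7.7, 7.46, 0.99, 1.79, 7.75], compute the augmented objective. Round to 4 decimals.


Step 1: Compute log-barrier.
ln values: [2.0412, 2.0096, -0.0101, 0.5822, 2.0477]
phi = -(2.0412 + 2.0096 - 0.0101 + 0.5822 + 2.0477) = -6.6706
Step 2: Compute augmented objective.
t*f(x) = 8.04*-3.0 = -24.12
Total = -24.12 - 6.6706 = -30.7906


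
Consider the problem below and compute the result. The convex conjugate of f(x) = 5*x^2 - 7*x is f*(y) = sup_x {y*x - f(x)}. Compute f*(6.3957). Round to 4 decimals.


f*(y) = sup_x {y*x - a*x^2 - b*x} = sup_x {(y-b)*x - a*x^2}
FOC: (y - b) - 2a*x = 0 => x* = (y - b)/(2a)
x* = (6.3957 + 7)/(2*5) = 1.3396
f*(6.3957) = (y-b)^2/(4a) = (6.3957 + 7)^2/(4*5)
= 179.4448/20 = 8.9722


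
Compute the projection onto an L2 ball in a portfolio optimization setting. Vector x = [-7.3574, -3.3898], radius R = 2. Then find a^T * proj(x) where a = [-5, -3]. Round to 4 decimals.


Step 1: Compute ||x|| (intermediates to 6 decimals).
||x|| = sqrt((-7.3574)^2 + (-3.3898)^2) = 8.100746
Step 2: Project.
Since ||x|| > R, scale = R/||x|| = 2/8.100746 = 0.246891, proj(x) = scale * x
proj(x) = [-1.816476, -0.836911]
Step 3: Dot product.
a^T * proj(x) = -5*(-1.816476) - 3*(-0.836911) = 11.5931


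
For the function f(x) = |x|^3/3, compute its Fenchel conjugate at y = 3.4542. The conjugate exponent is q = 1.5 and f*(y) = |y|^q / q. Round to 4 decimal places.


The conjugate exponent q satisfies 1/p + 1/q = 1.
p = 3, so q = 3/(3 - 1) = 1.5
|y|^q = 3.4542^1.5 = 6.4198
f*(3.4542) = 6.4198 / 1.5 = 4.2799


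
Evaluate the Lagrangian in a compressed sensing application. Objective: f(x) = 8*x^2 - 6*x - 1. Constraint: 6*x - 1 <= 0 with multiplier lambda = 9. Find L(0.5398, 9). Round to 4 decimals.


Step 1: Evaluate f(x).
f(0.5398) = 8*0.5398^2 - 6*0.5398 - 1 = -1.9077
Step 2: Evaluate g(x).
g(0.5398) = 6*0.5398 - 1 = 2.2388
Step 3: Compute Lagrangian.
L = -1.9077 + 9*2.2388 = 18.2415


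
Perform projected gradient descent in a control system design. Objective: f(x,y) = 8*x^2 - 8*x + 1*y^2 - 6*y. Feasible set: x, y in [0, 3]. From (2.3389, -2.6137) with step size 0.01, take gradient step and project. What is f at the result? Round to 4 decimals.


Step 1: Compute gradient at (2.3389, -2.6137).
grad_x = 2*8*2.3389 - 8 = 29.4224
grad_y = 2*1*-2.6137 - 6 = -11.2274
Step 2: Gradient step.
x_raw = 2.3389 - 0.01*29.4224 = 2.0447
y_raw = -2.6137 - 0.01*-11.2274 = -2.5014
Step 3: Project onto [0, 3].
x_proj = clip(2.0447) = 2.0447
y_proj = clip(-2.5014) = 0.0
Step 4: Evaluate f.
f(2.0447, 0.0) = 17.0882


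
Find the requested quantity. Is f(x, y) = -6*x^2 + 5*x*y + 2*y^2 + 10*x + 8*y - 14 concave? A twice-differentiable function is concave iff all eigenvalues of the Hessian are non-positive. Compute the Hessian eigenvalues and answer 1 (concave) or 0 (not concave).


The Hessian of f(x,y) = -6*x^2 + 5*x*y + 2*y^2 + 10*x + 8*y - 14 is:
H = [[-12, 5], [5, 4]]
Trace = -12 + 4 = -8
Determinant = -12*4 - (5)^2 = -73
Discriminant = (-8)^2 - 4*-73 = 356.0
Eigenvalues: lambda_1 = -13.434, lambda_2 = 5.434
The function is not concave.

0


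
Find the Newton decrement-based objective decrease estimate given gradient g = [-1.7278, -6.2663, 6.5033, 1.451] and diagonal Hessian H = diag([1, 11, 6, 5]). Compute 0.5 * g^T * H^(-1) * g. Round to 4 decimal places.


Step 1: H is diagonal, so H^(-1) * g = [-1.7278, -0.5697, 1.0839, 0.2902].
Step 2: g^T H^(-1) g = sum_i g_i^2 / H_ii
  = (-1.7278)^2/1 + (-6.2663)^2/11 + (6.5033)^2/6 + (1.451)^2/5
  = 2.9853 + 3.5697 + 7.0488 + 0.4211 = 14.0249
Step 3: Objective decrease = 0.5 * g^T H^(-1) g = 7.0124


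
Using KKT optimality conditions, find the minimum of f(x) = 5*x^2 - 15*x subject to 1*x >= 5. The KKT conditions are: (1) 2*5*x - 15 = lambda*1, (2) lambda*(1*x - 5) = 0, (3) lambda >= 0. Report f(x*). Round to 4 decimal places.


Step 1: Try lambda = 0 (constraint inactive).
x_unc = 15/(2*5) = 1.5
Check: 1*1.5 = 1.5 < 5 -- violated!
Step 2: Constraint must be active: 1*x = 5
x* = 5/1 = 5.0
lambda = (2*5*5.0 - 15)/1 = 35.0
Step 3: Compute optimal value.
f(x*) = 5*5.0^2 - 15*5.0 = 50.0


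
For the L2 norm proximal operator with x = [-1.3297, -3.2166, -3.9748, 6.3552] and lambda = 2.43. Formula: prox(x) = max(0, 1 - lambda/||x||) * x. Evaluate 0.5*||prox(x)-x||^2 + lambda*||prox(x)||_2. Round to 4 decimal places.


Step 1: Compute ||x||.
||x|| = 8.2645
Step 2: Compute scaling factor.
scale = max(0, 1 - 2.43/8.2645) = 0.706
Step 3: prox(x) = [-0.9387, -2.2708, -2.8061, 4.4866]
||prox(x)|| = 5.8345
Step 4: Proximal objective.
0.5*||prox-x||^2 = 2.9525
lambda*||prox|| = 14.1778
Total = 17.1303


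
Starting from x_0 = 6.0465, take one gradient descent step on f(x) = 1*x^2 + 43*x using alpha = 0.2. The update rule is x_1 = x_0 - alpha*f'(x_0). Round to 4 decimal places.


We compute the gradient at x_0 and apply the update.
f'(x) = 2*x + 43
f'(6.0465) = 2*6.0465 + 43 = 55.093
x_1 = 6.0465 - 0.2*55.093 = -4.9721


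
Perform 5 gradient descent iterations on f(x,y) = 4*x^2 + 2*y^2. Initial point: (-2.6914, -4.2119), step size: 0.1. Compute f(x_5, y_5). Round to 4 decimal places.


Gradient descent on f(x,y) = 4*x^2 + 2*y^2.
Starting point: (-2.6914, -4.2119), alpha = 0.1
Step 1: grad_x = 2*4*-2.6914 = -21.5312, grad_y = 2*2*-4.2119 = -16.8476
  x_1 = -2.6914 - 0.1*-21.5312 = -0.5383
  y_1 = -4.2119 - 0.1*-16.8476 = -2.5271
Step 2: grad_x = 2*4*-0.5383 = -4.3062, grad_y = 2*2*-2.5271 = -10.1086
  x_2 = -0.5383 - 0.1*-4.3062 = -0.1077
  y_2 = -2.5271 - 0.1*-10.1086 = -1.5163
Step 3: grad_x = 2*4*-0.1077 = -0.8612, grad_y = 2*2*-1.5163 = -6.0651
  x_3 = -0.1077 - 0.1*-0.8612 = -0.0215
  y_3 = -1.5163 - 0.1*-6.0651 = -0.9098
Step 4: grad_x = 2*4*-0.0215 = -0.1722, grad_y = 2*2*-0.9098 = -3.6391
  x_4 = -0.0215 - 0.1*-0.1722 = -0.0043
  y_4 = -0.9098 - 0.1*-3.6391 = -0.5459
Step 5: grad_x = 2*4*-0.0043 = -0.0344, grad_y = 2*2*-0.5459 = -2.1834
  x_5 = -0.0043 - 0.1*-0.0344 = -0.0009
  y_5 = -0.5459 - 0.1*-2.1834 = -0.3275
f(-0.0009, -0.3275) = 4*(-0.0009)^2 + 2*(-0.3275)^2 = 0.2145


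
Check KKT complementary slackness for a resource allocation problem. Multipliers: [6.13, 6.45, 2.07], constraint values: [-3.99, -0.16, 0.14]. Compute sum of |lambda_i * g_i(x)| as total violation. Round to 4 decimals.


KKT complementary slackness check:
lambda_1 * g_1 = 6.13 * -3.99 = -24.4587
lambda_2 * g_2 = 6.45 * -0.16 = -1.032
lambda_3 * g_3 = 2.07 * 0.14 = 0.2898
Total violation = 24.4587 + 1.032 + 0.2898 = 25.7805


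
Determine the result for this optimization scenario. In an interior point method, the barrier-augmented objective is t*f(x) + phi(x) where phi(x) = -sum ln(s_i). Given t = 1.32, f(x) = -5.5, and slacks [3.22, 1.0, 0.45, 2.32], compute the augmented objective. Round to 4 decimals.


Step 1: Compute log-barrier.
ln values: [1.1694, 0.0, -0.7985, 0.8416]
phi = -(1.1694 + 0.0 - 0.7985 + 0.8416) = -1.2124
Step 2: Compute augmented objective.
t*f(x) = 1.32*-5.5 = -7.26
Total = -7.26 - 1.2124 = -8.4724


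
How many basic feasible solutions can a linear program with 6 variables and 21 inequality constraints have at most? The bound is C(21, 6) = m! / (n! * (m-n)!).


Each vertex corresponds to some choice of n active constraints out of m, so the number of vertices is at most C(m, n) = m! / (n!(m-n)!).
m = 21, n = 6
Numerator: 21 * 20 * 19 * 18 * 17 * 16
Denominator: 6! = 720
C(21, 6) = 54264


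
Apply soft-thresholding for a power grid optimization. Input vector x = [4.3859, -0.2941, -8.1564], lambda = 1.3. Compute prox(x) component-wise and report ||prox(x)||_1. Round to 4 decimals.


Soft-thresholding with lambda = 1.3:
prox(4.3859) = sign(4.3859)*max(|4.3859| - 1.3, 0) = 3.0859
prox(-0.2941) = sign(-0.2941)*max(|-0.2941| - 1.3, 0) = 0.0
prox(-8.1564) = sign(-8.1564)*max(|-8.1564| - 1.3, 0) = -6.8564
prox(x) = [3.0859, 0.0, -6.8564]
||prox(x)||_1 = 3.0859 + 0.0 + 6.8564 = 9.9423


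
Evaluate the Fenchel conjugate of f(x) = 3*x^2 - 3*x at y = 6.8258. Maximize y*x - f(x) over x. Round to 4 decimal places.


f*(y) = sup_x {y*x - a*x^2 - b*x} = sup_x {(y-b)*x - a*x^2}
FOC: (y - b) - 2a*x = 0 => x* = (y - b)/(2a)
x* = (6.8258 + 3)/(2*3) = 1.6376
f*(6.8258) = (y-b)^2/(4a) = (6.8258 + 3)^2/(4*3)
= 96.5463/12 = 8.0455


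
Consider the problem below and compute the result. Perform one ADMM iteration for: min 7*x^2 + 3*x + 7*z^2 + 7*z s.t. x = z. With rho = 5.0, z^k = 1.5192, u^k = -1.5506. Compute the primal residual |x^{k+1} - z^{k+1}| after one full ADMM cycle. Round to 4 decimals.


ADMM iteration with rho = 5.0, z^k = 1.5192, u^k = -1.5506
Step 1: x-update.
Minimize 7*x^2 + 3*x + (5.0/2)*(x - 1.5192 - 1.5506)^2
FOC: (2*7 + 5.0)*x = -3 + 5.0*(1.5192 + 1.5506)
x^{k+1} = 0.6499
Step 2: z-update.
Minimize 7*z^2 + 7*z + (5.0/2)*(0.6499 - z - 1.5506)^2
FOC: (2*7 + 5.0)*z = -7 + 5.0*(0.6499 - 1.5506)
z^{k+1} = -0.6054
Step 3: u-update.
u^{k+1} = -1.5506 + 0.6499 + 0.6054 = -0.2952
Step 4: Primal residual = |0.6499 + 0.6054| = 1.2554


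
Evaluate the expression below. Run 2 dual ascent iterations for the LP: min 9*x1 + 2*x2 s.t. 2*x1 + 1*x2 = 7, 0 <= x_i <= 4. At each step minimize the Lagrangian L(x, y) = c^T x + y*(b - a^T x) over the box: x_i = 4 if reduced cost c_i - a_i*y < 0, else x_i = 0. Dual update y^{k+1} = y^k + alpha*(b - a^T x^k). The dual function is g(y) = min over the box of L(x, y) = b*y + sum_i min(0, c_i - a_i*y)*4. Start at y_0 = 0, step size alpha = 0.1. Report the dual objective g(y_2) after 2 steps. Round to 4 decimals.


Dual ascent for LP: min 9*x1 + 2*x2, 2*x1 + 1*x2 = 7, 0 <= x_i <= 4
Step 1: y^k = 0.0, reduced costs: (9.0, 2.0)
  x^k = (0.0, 0.0), subgradient = b - a^T x = 7.0
  y^{k+1} = 0.0 + 0.1*7.0 = 0.7
Step 2: y^k = 0.7, reduced costs: (7.6, 1.3)
  x^k = (0.0, 0.0), subgradient = b - a^T x = 7.0
  y^{k+1} = 0.7 + 0.1*7.0 = 1.4
Dual objective at y_2 = 1.4: reduced costs (6.2, 0.6), box minimizer x = (0.0, 0.0)
g(y_2) = b*y + (c1 - a1*y)*x1 + (c2 - a2*y)*x2 = 7*1.4 + 6.2*0.0 + 0.6*0.0 = 9.8 + 0.0 + 0.0 = 9.8


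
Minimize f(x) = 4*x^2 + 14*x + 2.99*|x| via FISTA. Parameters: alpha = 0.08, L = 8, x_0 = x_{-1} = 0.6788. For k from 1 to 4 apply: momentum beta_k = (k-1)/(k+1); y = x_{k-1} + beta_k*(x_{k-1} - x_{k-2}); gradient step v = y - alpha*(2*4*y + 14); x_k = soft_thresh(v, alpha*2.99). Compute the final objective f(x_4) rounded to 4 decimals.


FISTA on f(x) = 4*x^2 + 14*x + 2.99*|x|
L = 8, alpha = 0.08
Iteration 1: beta = 0.0, y = 0.6788 + 0.0*(0.6788 - 0.6788) = 0.6788
  grad(y) = 19.4304, v = y - alpha*grad = -0.8756
  prox(v) = soft_thresh(-0.8756, 0.2392) = -0.6364
Iteration 2: beta = 0.3333, y = -0.6364 + 0.3333*(-0.6364 - 0.6788) = -1.0748
  grad(y) = 5.4013, v = y - alpha*grad = -1.5069
  prox(v) = soft_thresh(-1.5069, 0.2392) = -1.2677
Iteration 3: beta = 0.5, y = -1.2677 + 0.5*(-1.2677 + 0.6364) = -1.5834
  grad(y) = 1.3328, v = y - alpha*grad = -1.69
  prox(v) = soft_thresh(-1.69, 0.2392) = -1.4508
Iteration 4: beta = 0.6, y = -1.4508 + 0.6*(-1.4508 + 1.2677) = -1.5607
  grad(y) = 1.5146, v = y - alpha*grad = -1.6818
  prox(v) = soft_thresh(-1.6818, 0.2392) = -1.4426
f(x_4) = 4*(-1.4426)^2 + 14*(-1.4426) + 2.99*|-1.4426| = -7.5586


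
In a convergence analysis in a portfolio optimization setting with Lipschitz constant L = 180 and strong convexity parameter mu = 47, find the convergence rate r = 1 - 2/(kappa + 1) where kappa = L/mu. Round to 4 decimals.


Step 1: Compute the condition number.
kappa = L/mu = 180/47 = 3.8298
Step 2: Compute the convergence rate.
r = 1 - 2/(kappa + 1) = 1 - 2*mu/(L + mu) = (L - mu)/(L + mu) = 133/227 = 0.5859


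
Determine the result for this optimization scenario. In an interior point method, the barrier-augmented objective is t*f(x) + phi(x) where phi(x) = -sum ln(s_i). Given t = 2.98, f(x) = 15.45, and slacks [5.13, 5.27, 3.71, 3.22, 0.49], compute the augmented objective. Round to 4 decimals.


Step 1: Compute log-barrier.
ln values: [1.6351, 1.662, 1.311, 1.1694, -0.7133]
phi = -(1.6351 + 1.662 + 1.311 + 1.1694 - 0.7133) = -5.0642
Step 2: Compute augmented objective.
t*f(x) = 2.98*15.45 = 46.041
Total = 46.041 - 5.0642 = 40.9768


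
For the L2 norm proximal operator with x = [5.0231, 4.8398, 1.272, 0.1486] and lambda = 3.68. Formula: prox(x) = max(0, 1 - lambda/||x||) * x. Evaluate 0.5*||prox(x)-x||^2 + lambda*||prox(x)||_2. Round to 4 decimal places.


Step 1: Compute ||x||.
||x|| = 7.0919
Step 2: Compute scaling factor.
scale = max(0, 1 - 3.68/7.0919) = 0.4811
Step 3: prox(x) = [2.4166, 2.3284, 0.612, 0.0715]
||prox(x)|| = 3.4119
Step 4: Proximal objective.
0.5*||prox-x||^2 = 6.7712
lambda*||prox|| = 12.5558
Total = 19.327


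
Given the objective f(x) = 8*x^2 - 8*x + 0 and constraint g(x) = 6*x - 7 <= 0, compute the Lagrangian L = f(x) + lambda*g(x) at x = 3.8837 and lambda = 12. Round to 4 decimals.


Step 1: Evaluate f(x).
f(3.8837) = 8*3.8837^2 - 8*3.8837 + 0 = 89.5954
Step 2: Evaluate g(x).
g(3.8837) = 6*3.8837 - 7 = 16.3022
Step 3: Compute Lagrangian.
L = 89.5954 + 12*16.3022 = 285.2218


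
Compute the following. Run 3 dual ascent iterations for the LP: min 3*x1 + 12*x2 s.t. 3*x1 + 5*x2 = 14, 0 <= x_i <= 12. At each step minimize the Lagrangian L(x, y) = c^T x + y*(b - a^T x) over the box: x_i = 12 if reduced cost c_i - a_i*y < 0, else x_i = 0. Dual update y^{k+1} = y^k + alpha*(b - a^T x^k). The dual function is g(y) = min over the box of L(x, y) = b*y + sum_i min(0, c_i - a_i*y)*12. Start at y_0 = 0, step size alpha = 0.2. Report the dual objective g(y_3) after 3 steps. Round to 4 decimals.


Dual ascent for LP: min 3*x1 + 12*x2, 3*x1 + 5*x2 = 14, 0 <= x_i <= 12
Step 1: y^k = 0.0, reduced costs: (3.0, 12.0)
  x^k = (0.0, 0.0), subgradient = b - a^T x = 14.0
  y^{k+1} = 0.0 + 0.2*14.0 = 2.8
Step 2: y^k = 2.8, reduced costs: (-5.4, -2.0)
  x^k = (12.0, 12.0), subgradient = b - a^T x = -82.0
  y^{k+1} = 2.8 + 0.2*-82.0 = -13.6
Step 3: y^k = -13.6, reduced costs: (43.8, 80.0)
  x^k = (0.0, 0.0), subgradient = b - a^T x = 14.0
  y^{k+1} = -13.6 + 0.2*14.0 = -10.8
Dual objective at y_3 = -10.8: reduced costs (35.4, 66.0), box minimizer x = (0.0, 0.0)
g(y_3) = b*y + (c1 - a1*y)*x1 + (c2 - a2*y)*x2 = 14*(-10.8) + 35.4*0.0 + 66.0*0.0 = -151.2 + 0.0 + 0.0 = -151.2


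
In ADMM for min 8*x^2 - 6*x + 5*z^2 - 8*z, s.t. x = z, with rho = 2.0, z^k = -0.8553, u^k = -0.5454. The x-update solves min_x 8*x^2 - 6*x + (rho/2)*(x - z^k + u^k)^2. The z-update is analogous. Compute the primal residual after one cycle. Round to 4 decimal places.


ADMM iteration with rho = 2.0, z^k = -0.8553, u^k = -0.5454
Step 1: x-update.
Minimize 8*x^2 - 6*x + (2.0/2)*(x + 0.8553 - 0.5454)^2
FOC: (2*8 + 2.0)*x = 6 + 2.0*(-0.8553 + 0.5454)
x^{k+1} = 0.2989
Step 2: z-update.
Minimize 5*z^2 - 8*z + (2.0/2)*(0.2989 - z - 0.5454)^2
FOC: (2*5 + 2.0)*z = 8 + 2.0*(0.2989 - 0.5454)
z^{k+1} = 0.6256
Step 3: u-update.
u^{k+1} = -0.5454 + 0.2989 - 0.6256 = -0.8721
Step 4: Primal residual = |0.2989 - 0.6256| = 0.3267


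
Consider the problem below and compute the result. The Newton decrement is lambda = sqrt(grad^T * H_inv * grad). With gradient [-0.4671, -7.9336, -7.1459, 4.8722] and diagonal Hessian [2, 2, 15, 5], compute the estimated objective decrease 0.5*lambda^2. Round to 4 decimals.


Step 1: H is diagonal, so H^(-1) * g = [-0.2336, -3.9668, -0.4764, 0.9744].
Step 2: g^T H^(-1) g = sum_i g_i^2 / H_ii
  = (-0.4671)^2/2 + (-7.9336)^2/2 + (-7.1459)^2/15 + (4.8722)^2/5
  = 0.1091 + 31.471 + 3.4043 + 4.7477 = 39.732
Step 3: Objective decrease = 0.5 * g^T H^(-1) g = 19.866


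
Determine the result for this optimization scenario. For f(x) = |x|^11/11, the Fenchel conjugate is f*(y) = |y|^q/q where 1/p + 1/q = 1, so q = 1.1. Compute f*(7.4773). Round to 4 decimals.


The conjugate exponent q satisfies 1/p + 1/q = 1.
p = 11, so q = 11/(11 - 1) = 1.1
|y|^q = 7.4773^1.1 = 9.1436
f*(7.4773) = 9.1436 / 1.1 = 8.3124


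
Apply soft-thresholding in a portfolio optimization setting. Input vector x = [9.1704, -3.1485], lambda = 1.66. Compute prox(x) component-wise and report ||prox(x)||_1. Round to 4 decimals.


Soft-thresholding with lambda = 1.66:
prox(9.1704) = sign(9.1704)*max(|9.1704| - 1.66, 0) = 7.5104
prox(-3.1485) = sign(-3.1485)*max(|-3.1485| - 1.66, 0) = -1.4885
prox(x) = [7.5104, -1.4885]
||prox(x)||_1 = 7.5104 + 1.4885 = 8.9989


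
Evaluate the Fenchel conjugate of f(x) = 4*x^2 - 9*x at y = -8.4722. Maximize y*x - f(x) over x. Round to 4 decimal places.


f*(y) = sup_x {y*x - a*x^2 - b*x} = sup_x {(y-b)*x - a*x^2}
FOC: (y - b) - 2a*x = 0 => x* = (y - b)/(2a)
x* = (-8.4722 + 9)/(2*4) = 0.066
f*(-8.4722) = (y-b)^2/(4a) = (-8.4722 + 9)^2/(4*4)
= 0.2786/16 = 0.0174


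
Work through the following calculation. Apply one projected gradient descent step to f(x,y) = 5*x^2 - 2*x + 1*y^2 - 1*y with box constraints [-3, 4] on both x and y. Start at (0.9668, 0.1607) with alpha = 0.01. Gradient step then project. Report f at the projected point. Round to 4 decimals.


Step 1: Compute gradient at (0.9668, 0.1607).
grad_x = 2*5*0.9668 - 2 = 7.668
grad_y = 2*1*0.1607 - 1 = -0.6786
Step 2: Gradient step.
x_raw = 0.9668 - 0.01*7.668 = 0.8901
y_raw = 0.1607 - 0.01*-0.6786 = 0.1675
Step 3: Project onto [-3, 4].
x_proj = clip(0.8901) = 0.8901
y_proj = clip(0.1675) = 0.1675
Step 4: Evaluate f.
f(0.8901, 0.1675) = 2.0419


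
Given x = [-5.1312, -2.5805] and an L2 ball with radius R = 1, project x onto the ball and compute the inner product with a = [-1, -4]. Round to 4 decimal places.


Step 1: Compute ||x|| (intermediates to 6 decimals).
||x|| = sqrt((-5.1312)^2 + (-2.5805)^2) = 5.743535
Step 2: Project.
Since ||x|| > R, scale = R/||x|| = 1/5.743535 = 0.174109, proj(x) = scale * x
proj(x) = [-0.893388, -0.449288]
Step 3: Dot product.
a^T * proj(x) = -1*(-0.893388) - 4*(-0.449288) = 2.6905


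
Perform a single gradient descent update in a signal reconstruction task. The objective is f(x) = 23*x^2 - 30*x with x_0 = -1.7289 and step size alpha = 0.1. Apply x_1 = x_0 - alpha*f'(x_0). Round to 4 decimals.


We compute the gradient at x_0 and apply the update.
f'(x) = 46*x - 30
f'(-1.7289) = 46*-1.7289 - 30 = -109.5294
x_1 = -1.7289 - 0.1*-109.5294 = 9.224


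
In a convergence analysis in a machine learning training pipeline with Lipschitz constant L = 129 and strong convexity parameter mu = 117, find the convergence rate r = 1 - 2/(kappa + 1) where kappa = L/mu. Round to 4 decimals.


Step 1: Compute the condition number.
kappa = L/mu = 129/117 = 1.1026
Step 2: Compute the convergence rate.
r = 1 - 2/(kappa + 1) = 1 - 2*mu/(L + mu) = (L - mu)/(L + mu) = 12/246 = 0.0488


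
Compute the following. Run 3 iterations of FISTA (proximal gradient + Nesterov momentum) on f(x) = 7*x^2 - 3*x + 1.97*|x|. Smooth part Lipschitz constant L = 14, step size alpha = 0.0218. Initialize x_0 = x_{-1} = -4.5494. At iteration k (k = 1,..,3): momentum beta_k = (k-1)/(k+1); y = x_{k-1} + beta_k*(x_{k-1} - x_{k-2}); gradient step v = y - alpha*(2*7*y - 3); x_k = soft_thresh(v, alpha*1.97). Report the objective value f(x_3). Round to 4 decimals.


FISTA on f(x) = 7*x^2 - 3*x + 1.97*|x|
L = 14, alpha = 0.0218
Iteration 1: beta = 0.0, y = -4.5494 + 0.0*(-4.5494 + 4.5494) = -4.5494
  grad(y) = -66.6916, v = y - alpha*grad = -3.0955
  prox(v) = soft_thresh(-3.0955, 0.0429) = -3.0526
Iteration 2: beta = 0.3333, y = -3.0526 + 0.3333*(-3.0526 + 4.5494) = -2.5536
  grad(y) = -38.7509, v = y - alpha*grad = -1.7089
  prox(v) = soft_thresh(-1.7089, 0.0429) = -1.6659
Iteration 3: beta = 0.5, y = -1.6659 + 0.5*(-1.6659 + 3.0526) = -0.9726
  grad(y) = -16.6163, v = y - alpha*grad = -0.6104
  prox(v) = soft_thresh(-0.6104, 0.0429) = -0.5674
f(x_3) = 7*(-0.5674)^2 - 3*(-0.5674) + 1.97*|-0.5674| = 5.0737


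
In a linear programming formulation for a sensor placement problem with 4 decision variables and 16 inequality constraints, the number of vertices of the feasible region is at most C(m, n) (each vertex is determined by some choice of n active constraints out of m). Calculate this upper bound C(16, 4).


Each vertex corresponds to some choice of n active constraints out of m, so the number of vertices is at most C(m, n) = m! / (n!(m-n)!).
m = 16, n = 4
Numerator: 16 * 15 * 14 * 13
Denominator: 4! = 24
C(16, 4) = 1820


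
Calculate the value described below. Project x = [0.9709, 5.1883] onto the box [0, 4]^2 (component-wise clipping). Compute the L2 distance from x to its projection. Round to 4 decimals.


Project each component onto [0, 4].
clip(0.9709) = 0.9709, clip(5.1883) = 4.0
Projection = [0.9709, 4.0]
Squared diffs: [0.0, 1.4121]
Distance = sqrt(1.4121) = 1.1883


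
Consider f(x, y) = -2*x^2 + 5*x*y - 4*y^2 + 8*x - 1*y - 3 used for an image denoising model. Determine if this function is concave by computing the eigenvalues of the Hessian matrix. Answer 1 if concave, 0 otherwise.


The Hessian of f(x,y) = -2*x^2 + 5*x*y - 4*y^2 + 8*x - 1*y - 3 is:
H = [[-4, 5], [5, -8]]
Trace = -4 - 8 = -12
Determinant = -4*-8 - (5)^2 = 7
Discriminant = (-12)^2 - 4*7 = 116.0
Eigenvalues: lambda_1 = -11.3852, lambda_2 = -0.6148
The function is concave.

1
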